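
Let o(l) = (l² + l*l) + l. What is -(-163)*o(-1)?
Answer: 163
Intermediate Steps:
o(l) = l + 2*l² (o(l) = (l² + l²) + l = 2*l² + l = l + 2*l²)
-(-163)*o(-1) = -(-163)*(-(1 + 2*(-1))) = -(-163)*(-(1 - 2)) = -(-163)*(-1*(-1)) = -(-163) = -1*(-163) = 163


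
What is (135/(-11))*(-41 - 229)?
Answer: 36450/11 ≈ 3313.6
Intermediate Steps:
(135/(-11))*(-41 - 229) = (135*(-1/11))*(-270) = -135/11*(-270) = 36450/11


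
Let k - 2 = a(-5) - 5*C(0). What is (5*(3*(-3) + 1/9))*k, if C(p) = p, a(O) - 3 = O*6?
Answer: 10000/9 ≈ 1111.1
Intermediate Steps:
a(O) = 3 + 6*O (a(O) = 3 + O*6 = 3 + 6*O)
k = -25 (k = 2 + ((3 + 6*(-5)) - 5*0) = 2 + ((3 - 30) + 0) = 2 + (-27 + 0) = 2 - 27 = -25)
(5*(3*(-3) + 1/9))*k = (5*(3*(-3) + 1/9))*(-25) = (5*(-9 + 1/9))*(-25) = (5*(-80/9))*(-25) = -400/9*(-25) = 10000/9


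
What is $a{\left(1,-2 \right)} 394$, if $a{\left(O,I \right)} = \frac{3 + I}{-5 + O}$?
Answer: $- \frac{197}{2} \approx -98.5$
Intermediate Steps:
$a{\left(O,I \right)} = \frac{3 + I}{-5 + O}$
$a{\left(1,-2 \right)} 394 = \frac{3 - 2}{-5 + 1} \cdot 394 = \frac{1}{-4} \cdot 1 \cdot 394 = \left(- \frac{1}{4}\right) 1 \cdot 394 = \left(- \frac{1}{4}\right) 394 = - \frac{197}{2}$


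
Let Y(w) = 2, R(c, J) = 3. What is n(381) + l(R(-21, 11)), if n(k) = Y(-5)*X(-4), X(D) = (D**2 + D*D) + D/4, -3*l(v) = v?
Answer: 61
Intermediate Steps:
l(v) = -v/3
X(D) = 2*D**2 + D/4 (X(D) = (D**2 + D**2) + D*(1/4) = 2*D**2 + D/4)
n(k) = 62 (n(k) = 2*((1/4)*(-4)*(1 + 8*(-4))) = 2*((1/4)*(-4)*(1 - 32)) = 2*((1/4)*(-4)*(-31)) = 2*31 = 62)
n(381) + l(R(-21, 11)) = 62 - 1/3*3 = 62 - 1 = 61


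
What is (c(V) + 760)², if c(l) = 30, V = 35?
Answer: 624100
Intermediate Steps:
(c(V) + 760)² = (30 + 760)² = 790² = 624100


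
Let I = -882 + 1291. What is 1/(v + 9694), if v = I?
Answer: 1/10103 ≈ 9.8980e-5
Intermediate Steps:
I = 409
v = 409
1/(v + 9694) = 1/(409 + 9694) = 1/10103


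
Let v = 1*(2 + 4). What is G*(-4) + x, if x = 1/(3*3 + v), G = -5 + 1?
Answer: 241/15 ≈ 16.067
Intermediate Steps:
v = 6 (v = 1*6 = 6)
G = -4
x = 1/15 (x = 1/(3*3 + 6) = 1/(9 + 6) = 1/15 ≈ 0.066667)
G*(-4) + x = -4*(-4) + 1/15 = 16 + 1/15 = 241/15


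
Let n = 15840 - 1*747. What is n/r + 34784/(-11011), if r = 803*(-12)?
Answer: -15192959/3215212 ≈ -4.7253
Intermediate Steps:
n = 15093 (n = 15840 - 747 = 15093)
r = -9636
n/r + 34784/(-11011) = 15093/(-9636) + 34784/(-11011) = 15093*(-1/9636) + 34784*(-1/11011) = -5031/3212 - 34784/11011 = -15192959/3215212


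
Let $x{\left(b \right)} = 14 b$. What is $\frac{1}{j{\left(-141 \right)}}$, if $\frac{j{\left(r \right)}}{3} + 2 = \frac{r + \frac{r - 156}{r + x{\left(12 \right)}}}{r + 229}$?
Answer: $- \frac{11}{123} \approx -0.089431$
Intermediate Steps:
$j{\left(r \right)} = -6 + \frac{3 \left(r + \frac{-156 + r}{168 + r}\right)}{229 + r}$ ($j{\left(r \right)} = -6 + 3 \frac{r + \frac{r - 156}{r + 14 \cdot 12}}{r + 229} = -6 + 3 \frac{r + \frac{-156 + r}{r + 168}}{229 + r} = -6 + 3 \frac{r + \frac{-156 + r}{168 + r}}{229 + r} = -6 + \frac{3 \left(r + \frac{-156 + r}{168 + r}\right)}{229 + r}$)
$\frac{1}{j{\left(-141 \right)}} = \frac{1}{3 \frac{1}{38472 + \left(-141\right)^{2} + 397 \left(-141\right)} \left(-77100 - \left(-141\right)^{2} - -88125\right)} = \frac{1}{3 \frac{1}{38472 + 19881 - 55977} \left(-77100 - 19881 + 88125\right)} = \frac{1}{3 \cdot \frac{1}{2376} \left(-77100 - 19881 + 88125\right)} = \frac{1}{3 \cdot \frac{1}{2376} \left(-8856\right)} = \frac{1}{- \frac{123}{11}} = - \frac{11}{123}$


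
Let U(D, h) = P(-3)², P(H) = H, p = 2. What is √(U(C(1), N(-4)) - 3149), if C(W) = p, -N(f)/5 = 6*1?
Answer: 2*I*√785 ≈ 56.036*I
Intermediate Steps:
N(f) = -30
C(W) = 2
U(D, h) = 9 (U(D, h) = (-3)² = 9)
√(U(C(1), N(-4)) - 3149) = √(9 - 3149) = √(-3140) = 2*I*√785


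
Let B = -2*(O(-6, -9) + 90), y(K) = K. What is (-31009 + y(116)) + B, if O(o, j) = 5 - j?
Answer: -31101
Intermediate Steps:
B = -208 (B = -2*((5 - 1*(-9)) + 90) = -2*((5 + 9) + 90) = -2*(14 + 90) = -2*104 = -208)
(-31009 + y(116)) + B = (-31009 + 116) - 208 = -30893 - 208 = -31101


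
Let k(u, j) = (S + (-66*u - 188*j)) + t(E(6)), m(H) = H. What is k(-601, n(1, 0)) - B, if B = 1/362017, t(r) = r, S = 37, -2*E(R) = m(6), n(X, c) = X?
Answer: 14304015703/362017 ≈ 39512.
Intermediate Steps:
E(R) = -3 (E(R) = -½*6 = -3)
k(u, j) = 34 - 188*j - 66*u (k(u, j) = (37 + (-66*u - 188*j)) - 3 = (37 + (-188*j - 66*u)) - 3 = (37 - 188*j - 66*u) - 3 = 34 - 188*j - 66*u)
B = 1/362017 ≈ 2.7623e-6
k(-601, n(1, 0)) - B = (34 - 188*1 - 66*(-601)) - 1*1/362017 = (34 - 188 + 39666) - 1/362017 = 39512 - 1/362017 = 14304015703/362017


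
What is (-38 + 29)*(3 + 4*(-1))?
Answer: 9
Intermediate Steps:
(-38 + 29)*(3 + 4*(-1)) = -9*(3 - 4) = -9*(-1) = 9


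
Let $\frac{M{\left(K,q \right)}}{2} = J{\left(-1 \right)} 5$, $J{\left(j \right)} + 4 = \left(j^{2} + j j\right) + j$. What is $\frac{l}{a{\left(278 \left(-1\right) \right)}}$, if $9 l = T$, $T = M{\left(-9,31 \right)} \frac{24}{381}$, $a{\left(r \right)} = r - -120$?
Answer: $\frac{40}{30099} \approx 0.0013289$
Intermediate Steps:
$J{\left(j \right)} = -4 + j + 2 j^{2}$ ($J{\left(j \right)} = -4 + \left(\left(j^{2} + j j\right) + j\right) = -4 + \left(\left(j^{2} + j^{2}\right) + j\right) = -4 + \left(2 j^{2} + j\right) = -4 + \left(j + 2 j^{2}\right) = -4 + j + 2 j^{2}$)
$a{\left(r \right)} = 120 + r$ ($a{\left(r \right)} = r + 120 = 120 + r$)
$M{\left(K,q \right)} = -30$ ($M{\left(K,q \right)} = 2 \left(-4 - 1 + 2 \left(-1\right)^{2}\right) 5 = 2 \left(-4 - 1 + 2 \cdot 1\right) 5 = 2 \left(-4 - 1 + 2\right) 5 = 2 \left(\left(-3\right) 5\right) = 2 \left(-15\right) = -30$)
$T = - \frac{240}{127}$ ($T = - 30 \cdot \frac{24}{381} = - 30 \cdot 24 \cdot \frac{1}{381} = \left(-30\right) \frac{8}{127} = - \frac{240}{127} \approx -1.8898$)
$l = - \frac{80}{381}$ ($l = \frac{1}{9} \left(- \frac{240}{127}\right) = - \frac{80}{381} \approx -0.20997$)
$\frac{l}{a{\left(278 \left(-1\right) \right)}} = - \frac{80}{381 \left(120 + 278 \left(-1\right)\right)} = - \frac{80}{381 \left(120 - 278\right)} = - \frac{80}{381 \left(-158\right)} = \left(- \frac{80}{381}\right) \left(- \frac{1}{158}\right) = \frac{40}{30099}$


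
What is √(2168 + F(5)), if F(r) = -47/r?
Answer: √53965/5 ≈ 46.461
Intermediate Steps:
√(2168 + F(5)) = √(2168 - 47/5) = √(10793/5) = √53965/5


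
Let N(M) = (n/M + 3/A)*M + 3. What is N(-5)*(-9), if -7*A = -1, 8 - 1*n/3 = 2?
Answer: 756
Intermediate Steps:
n = 18 (n = 24 - 3*2 = 24 - 6 = 18)
A = ⅐ (A = -⅐*(-1) = ⅐ ≈ 0.14286)
N(M) = 3 + M*(21 + 18/M) (N(M) = (18/M + 3/(⅐))*M + 3 = (18/M + 3*7)*M + 3 = (18/M + 21)*M + 3 = (21 + 18/M)*M + 3 = M*(21 + 18/M) + 3 = 3 + M*(21 + 18/M))
N(-5)*(-9) = (21 + 21*(-5))*(-9) = (21 - 105)*(-9) = -84*(-9) = 756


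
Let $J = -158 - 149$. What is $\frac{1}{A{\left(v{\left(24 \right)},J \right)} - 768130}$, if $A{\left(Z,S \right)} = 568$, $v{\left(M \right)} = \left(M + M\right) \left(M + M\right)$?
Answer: $- \frac{1}{767562} \approx -1.3028 \cdot 10^{-6}$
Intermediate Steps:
$J = -307$
$v{\left(M \right)} = 4 M^{2}$ ($v{\left(M \right)} = 2 M 2 M = 4 M^{2}$)
$\frac{1}{A{\left(v{\left(24 \right)},J \right)} - 768130} = \frac{1}{568 - 768130} = \frac{1}{-767562} = - \frac{1}{767562}$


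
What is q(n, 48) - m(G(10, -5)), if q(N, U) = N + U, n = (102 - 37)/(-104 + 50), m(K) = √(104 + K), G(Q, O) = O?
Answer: 2527/54 - 3*√11 ≈ 36.846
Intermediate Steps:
n = -65/54 (n = 65/(-54) = 65*(-1/54) = -65/54 ≈ -1.2037)
q(n, 48) - m(G(10, -5)) = (-65/54 + 48) - √(104 - 5) = 2527/54 - √99 = 2527/54 - 3*√11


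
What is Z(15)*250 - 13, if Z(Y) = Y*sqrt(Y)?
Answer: -13 + 3750*sqrt(15) ≈ 14511.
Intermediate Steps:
Z(Y) = Y**(3/2)
Z(15)*250 - 13 = 15**(3/2)*250 - 13 = (15*sqrt(15))*250 - 13 = 3750*sqrt(15) - 13 = -13 + 3750*sqrt(15)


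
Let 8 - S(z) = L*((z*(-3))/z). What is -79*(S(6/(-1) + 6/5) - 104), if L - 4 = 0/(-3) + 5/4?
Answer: 25359/4 ≈ 6339.8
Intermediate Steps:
L = 21/4 (L = 4 + (0/(-3) + 5/4) = 4 + (0*(-1/3) + 5*(1/4)) = 4 + (0 + 5/4) = 4 + 5/4 = 21/4 ≈ 5.2500)
S(z) = 95/4 (S(z) = 8 - 21*(z*(-3))/z/4 = 8 - 21*(-3*z)/z/4 = 8 - 21*(-3)/4 = 8 - 1*(-63/4) = 8 + 63/4 = 95/4)
-79*(S(6/(-1) + 6/5) - 104) = -79*(95/4 - 104) = -79*(-321/4) = 25359/4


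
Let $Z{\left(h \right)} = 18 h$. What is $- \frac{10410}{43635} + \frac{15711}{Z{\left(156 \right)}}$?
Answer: $\frac{14584849}{2722824} \approx 5.3565$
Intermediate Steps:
$- \frac{10410}{43635} + \frac{15711}{Z{\left(156 \right)}} = - \frac{10410}{43635} + \frac{15711}{18 \cdot 156} = \left(-10410\right) \frac{1}{43635} + \frac{15711}{2808} = - \frac{694}{2909} + 15711 \cdot \frac{1}{2808} = - \frac{694}{2909} + \frac{5237}{936} = \frac{14584849}{2722824}$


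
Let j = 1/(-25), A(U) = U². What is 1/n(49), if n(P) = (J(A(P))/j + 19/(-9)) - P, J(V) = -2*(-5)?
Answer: -9/2710 ≈ -0.0033210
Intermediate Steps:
j = -1/25 ≈ -0.040000
J(V) = 10
n(P) = -2269/9 - P (n(P) = (10/(-1/25) + 19/(-9)) - P = (10*(-25) + 19*(-⅑)) - P = (-250 - 19/9) - P = -2269/9 - P)
1/n(49) = 1/(-2269/9 - 1*49) = 1/(-2269/9 - 49) = 1/(-2710/9) = -9/2710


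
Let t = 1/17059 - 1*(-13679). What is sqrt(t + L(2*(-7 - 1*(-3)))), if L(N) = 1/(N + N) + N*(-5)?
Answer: sqrt(63877454380887)/68236 ≈ 117.13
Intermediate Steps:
t = 233350062/17059 (t = 1/17059 + 13679 = 233350062/17059 ≈ 13679.)
L(N) = 1/(2*N) - 5*N
sqrt(t + L(2*(-7 - 1*(-3)))) = sqrt(233350062/17059 + (1/(2*((2*(-7 - 1*(-3))))) - 10*(-7 - 1*(-3)))) = sqrt(233350062/17059 + (1/(2*((2*(-7 + 3)))) - 10*(-7 + 3))) = sqrt(233350062/17059 + (1/(2*((2*(-4)))) - 10*(-4))) = sqrt(233350062/17059 + ((1/2)/(-8) - 5*(-8))) = sqrt(233350062/17059 + ((1/2)*(-1/8) + 40)) = sqrt(233350062/17059 + (-1/16 + 40)) = sqrt(233350062/17059 + 639/16) = sqrt(3744501693/272944) = sqrt(63877454380887)/68236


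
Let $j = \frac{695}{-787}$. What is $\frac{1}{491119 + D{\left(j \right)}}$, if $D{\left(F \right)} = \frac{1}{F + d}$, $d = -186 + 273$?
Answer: $\frac{67774}{33285099893} \approx 2.0362 \cdot 10^{-6}$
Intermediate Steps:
$j = - \frac{695}{787}$ ($j = 695 \left(- \frac{1}{787}\right) = - \frac{695}{787} \approx -0.8831$)
$d = 87$
$D{\left(F \right)} = \frac{1}{87 + F}$ ($D{\left(F \right)} = \frac{1}{F + 87} = \frac{1}{87 + F}$)
$\frac{1}{491119 + D{\left(j \right)}} = \frac{1}{491119 + \frac{1}{87 - \frac{695}{787}}} = \frac{1}{491119 + \frac{1}{\frac{67774}{787}}} = \frac{1}{491119 + \frac{787}{67774}} = \frac{1}{\frac{33285099893}{67774}} = \frac{67774}{33285099893}$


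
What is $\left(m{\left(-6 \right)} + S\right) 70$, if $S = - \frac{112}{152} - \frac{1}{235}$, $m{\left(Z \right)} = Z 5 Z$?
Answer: $\frac{11205474}{893} \approx 12548.0$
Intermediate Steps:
$m{\left(Z \right)} = 5 Z^{2}$ ($m{\left(Z \right)} = 5 Z Z = 5 Z^{2}$)
$S = - \frac{3309}{4465}$ ($S = \left(-112\right) \frac{1}{152} - \frac{1}{235} = - \frac{14}{19} - \frac{1}{235} = - \frac{3309}{4465} \approx -0.7411$)
$\left(m{\left(-6 \right)} + S\right) 70 = \left(5 \left(-6\right)^{2} - \frac{3309}{4465}\right) 70 = \left(5 \cdot 36 - \frac{3309}{4465}\right) 70 = \left(180 - \frac{3309}{4465}\right) 70 = \frac{800391}{4465} \cdot 70 = \frac{11205474}{893}$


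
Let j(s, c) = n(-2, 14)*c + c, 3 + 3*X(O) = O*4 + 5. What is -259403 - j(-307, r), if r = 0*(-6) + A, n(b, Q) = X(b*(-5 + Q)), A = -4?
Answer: -778477/3 ≈ -2.5949e+5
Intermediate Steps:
X(O) = ⅔ + 4*O/3 (X(O) = -1 + (O*4 + 5)/3 = -1 + (4*O + 5)/3 = -1 + (5 + 4*O)/3 = -1 + (5/3 + 4*O/3) = ⅔ + 4*O/3)
n(b, Q) = ⅔ + 4*b*(-5 + Q)/3 (n(b, Q) = ⅔ + 4*(b*(-5 + Q))/3 = ⅔ + 4*b*(-5 + Q)/3)
r = -4 (r = 0*(-6) - 4 = 0 - 4 = -4)
j(s, c) = -67*c/3 (j(s, c) = (⅔ + (4/3)*(-2)*(-5 + 14))*c + c = (⅔ + (4/3)*(-2)*9)*c + c = (⅔ - 24)*c + c = -70*c/3 + c = -67*c/3)
-259403 - j(-307, r) = -259403 - (-67)*(-4)/3 = -259403 - 1*268/3 = -259403 - 268/3 = -778477/3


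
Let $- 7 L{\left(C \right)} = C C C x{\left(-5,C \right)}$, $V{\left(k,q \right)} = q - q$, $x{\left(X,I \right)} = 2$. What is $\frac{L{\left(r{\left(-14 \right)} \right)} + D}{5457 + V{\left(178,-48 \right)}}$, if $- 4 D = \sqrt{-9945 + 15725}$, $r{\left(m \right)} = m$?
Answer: $\frac{784}{5457} - \frac{\sqrt{5}}{642} \approx 0.14019$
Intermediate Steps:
$V{\left(k,q \right)} = 0$
$L{\left(C \right)} = - \frac{2 C^{3}}{7}$ ($L{\left(C \right)} = - \frac{C C C 2}{7} = - \frac{C^{2} C 2}{7} = - \frac{C^{3} \cdot 2}{7} = - \frac{2 C^{3}}{7}$)
$D = - \frac{17 \sqrt{5}}{2}$ ($D = - \frac{\sqrt{-9945 + 15725}}{4} = - \frac{\sqrt{5780}}{4} = - \frac{34 \sqrt{5}}{4} = - \frac{17 \sqrt{5}}{2} \approx -19.007$)
$\frac{L{\left(r{\left(-14 \right)} \right)} + D}{5457 + V{\left(178,-48 \right)}} = \frac{- \frac{2 \left(-14\right)^{3}}{7} - \frac{17 \sqrt{5}}{2}}{5457 + 0} = \frac{\left(- \frac{2}{7}\right) \left(-2744\right) - \frac{17 \sqrt{5}}{2}}{5457} = \left(784 - \frac{17 \sqrt{5}}{2}\right) \frac{1}{5457} = \frac{784}{5457} - \frac{\sqrt{5}}{642}$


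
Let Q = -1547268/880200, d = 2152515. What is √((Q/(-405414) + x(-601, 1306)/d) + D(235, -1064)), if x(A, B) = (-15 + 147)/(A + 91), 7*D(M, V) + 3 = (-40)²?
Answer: √7263122403700365435937271512659463/5642326838441790 ≈ 15.104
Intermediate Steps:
D(M, V) = 1597/7 (D(M, V) = -3/7 + (⅐)*(-40)² = -3/7 + (⅐)*1600 = -3/7 + 1600/7 = 1597/7)
Q = -128939/73350 (Q = -1547268*1/880200 = -128939/73350 ≈ -1.7579)
x(A, B) = 132/(91 + A)
√((Q/(-405414) + x(-601, 1306)/d) + D(235, -1064)) = √((-128939/73350/(-405414) + (132/(91 - 601))/2152515) + 1597/7) = √((-128939/73350*(-1/405414) + (132/(-510))*(1/2152515)) + 1597/7) = √((128939/29737116900 + (132*(-1/510))*(1/2152515)) + 1597/7) = √((128939/29737116900 - 22/85*1/2152515) + 1597/7) = √((128939/29737116900 - 22/182963775) + 1597/7) = √(305825994839/72544202208537300 + 1597/7) = √(115853093067816031973/507809415459761100) = √7263122403700365435937271512659463/5642326838441790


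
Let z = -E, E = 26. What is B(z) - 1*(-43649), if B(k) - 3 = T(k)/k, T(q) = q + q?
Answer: 43654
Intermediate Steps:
T(q) = 2*q
z = -26 (z = -1*26 = -26)
B(k) = 5 (B(k) = 3 + (2*k)/k = 3 + 2 = 5)
B(z) - 1*(-43649) = 5 - 1*(-43649) = 5 + 43649 = 43654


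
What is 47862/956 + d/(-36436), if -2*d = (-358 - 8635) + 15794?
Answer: 873575355/17416408 ≈ 50.158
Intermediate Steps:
d = -6801/2 (d = -((-358 - 8635) + 15794)/2 = -(-8993 + 15794)/2 = -½*6801 = -6801/2 ≈ -3400.5)
47862/956 + d/(-36436) = 47862/956 - 6801/2/(-36436) = 47862*(1/956) - 6801/2*(-1/36436) = 23931/478 + 6801/72872 = 873575355/17416408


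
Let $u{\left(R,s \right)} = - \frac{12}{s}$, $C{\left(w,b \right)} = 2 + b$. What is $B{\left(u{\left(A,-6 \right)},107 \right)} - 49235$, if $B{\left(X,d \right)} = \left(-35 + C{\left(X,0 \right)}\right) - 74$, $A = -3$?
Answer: $-49342$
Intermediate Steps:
$B{\left(X,d \right)} = -107$ ($B{\left(X,d \right)} = \left(-35 + \left(2 + 0\right)\right) - 74 = \left(-35 + 2\right) - 74 = -33 - 74 = -107$)
$B{\left(u{\left(A,-6 \right)},107 \right)} - 49235 = -107 - 49235 = -49342$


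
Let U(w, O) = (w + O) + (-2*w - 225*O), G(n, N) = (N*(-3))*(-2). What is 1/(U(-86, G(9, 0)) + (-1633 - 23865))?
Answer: -1/25412 ≈ -3.9351e-5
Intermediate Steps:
G(n, N) = 6*N (G(n, N) = -3*N*(-2) = 6*N)
U(w, O) = -w - 224*O (U(w, O) = (O + w) + (-225*O - 2*w) = -w - 224*O)
1/(U(-86, G(9, 0)) + (-1633 - 23865)) = 1/((-1*(-86) - 1344*0) + (-1633 - 23865)) = 1/((86 - 224*0) - 25498) = 1/((86 + 0) - 25498) = 1/(86 - 25498) = 1/(-25412) = -1/25412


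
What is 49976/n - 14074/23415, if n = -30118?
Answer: -797034386/352606485 ≈ -2.2604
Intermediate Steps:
49976/n - 14074/23415 = 49976/(-30118) - 14074/23415 = 49976*(-1/30118) - 14074*1/23415 = -24988/15059 - 14074/23415 = -797034386/352606485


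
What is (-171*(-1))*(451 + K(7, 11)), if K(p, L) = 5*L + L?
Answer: 88407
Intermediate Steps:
K(p, L) = 6*L
(-171*(-1))*(451 + K(7, 11)) = (-171*(-1))*(451 + 6*11) = 171*(451 + 66) = 171*517 = 88407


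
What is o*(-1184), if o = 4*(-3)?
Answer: 14208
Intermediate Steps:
o = -12
o*(-1184) = -12*(-1184) = 14208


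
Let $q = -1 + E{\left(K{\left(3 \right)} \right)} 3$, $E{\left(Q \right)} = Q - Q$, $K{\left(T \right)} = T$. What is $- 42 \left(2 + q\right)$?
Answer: $-42$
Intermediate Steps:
$E{\left(Q \right)} = 0$
$q = -1$ ($q = -1 + 0 \cdot 3 = -1 + 0 = -1$)
$- 42 \left(2 + q\right) = - 42 \left(2 - 1\right) = \left(-42\right) 1 = -42$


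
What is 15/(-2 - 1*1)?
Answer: -5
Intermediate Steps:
15/(-2 - 1*1) = 15/(-2 - 1) = 15/(-3) = -⅓*15 = -5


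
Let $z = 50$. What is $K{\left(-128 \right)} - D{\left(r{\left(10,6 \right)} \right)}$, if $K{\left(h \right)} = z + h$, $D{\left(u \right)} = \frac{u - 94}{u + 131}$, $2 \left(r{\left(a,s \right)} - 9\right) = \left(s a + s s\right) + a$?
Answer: $- \frac{15022}{193} \approx -77.834$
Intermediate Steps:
$r{\left(a,s \right)} = 9 + \frac{a}{2} + \frac{s^{2}}{2} + \frac{a s}{2}$ ($r{\left(a,s \right)} = 9 + \frac{\left(s a + s s\right) + a}{2} = 9 + \frac{\left(a s + s^{2}\right) + a}{2} = 9 + \frac{\left(s^{2} + a s\right) + a}{2} = 9 + \frac{a + s^{2} + a s}{2} = 9 + \left(\frac{a}{2} + \frac{s^{2}}{2} + \frac{a s}{2}\right) = 9 + \frac{a}{2} + \frac{s^{2}}{2} + \frac{a s}{2}$)
$D{\left(u \right)} = \frac{-94 + u}{131 + u}$
$K{\left(h \right)} = 50 + h$
$K{\left(-128 \right)} - D{\left(r{\left(10,6 \right)} \right)} = \left(50 - 128\right) - \frac{-94 + \left(9 + \frac{1}{2} \cdot 10 + \frac{6^{2}}{2} + \frac{1}{2} \cdot 10 \cdot 6\right)}{131 + \left(9 + \frac{1}{2} \cdot 10 + \frac{6^{2}}{2} + \frac{1}{2} \cdot 10 \cdot 6\right)} = -78 - \frac{-94 + \left(9 + 5 + \frac{1}{2} \cdot 36 + 30\right)}{131 + \left(9 + 5 + \frac{1}{2} \cdot 36 + 30\right)} = -78 - \frac{-94 + \left(9 + 5 + 18 + 30\right)}{131 + \left(9 + 5 + 18 + 30\right)} = -78 - \frac{-94 + 62}{131 + 62} = -78 - \frac{1}{193} \left(-32\right) = -78 - - \frac{32}{193} = -78 + \frac{32}{193} = - \frac{15022}{193}$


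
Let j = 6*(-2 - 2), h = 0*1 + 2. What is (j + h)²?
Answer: 484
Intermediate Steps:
h = 2 (h = 0 + 2 = 2)
j = -24 (j = 6*(-4) = -24)
(j + h)² = (-24 + 2)² = (-22)² = 484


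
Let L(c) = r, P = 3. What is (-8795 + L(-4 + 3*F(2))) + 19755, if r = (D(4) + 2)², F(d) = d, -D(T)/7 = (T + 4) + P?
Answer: 16585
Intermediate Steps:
D(T) = -49 - 7*T (D(T) = -7*((T + 4) + 3) = -7*((4 + T) + 3) = -7*(7 + T) = -49 - 7*T)
r = 5625 (r = ((-49 - 7*4) + 2)² = ((-49 - 28) + 2)² = (-77 + 2)² = (-75)² = 5625)
L(c) = 5625
(-8795 + L(-4 + 3*F(2))) + 19755 = (-8795 + 5625) + 19755 = -3170 + 19755 = 16585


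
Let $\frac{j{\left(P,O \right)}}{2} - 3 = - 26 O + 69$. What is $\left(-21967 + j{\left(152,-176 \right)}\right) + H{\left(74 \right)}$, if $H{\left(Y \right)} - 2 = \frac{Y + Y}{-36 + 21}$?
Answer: $- \frac{190183}{15} \approx -12679.0$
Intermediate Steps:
$H{\left(Y \right)} = 2 - \frac{2 Y}{15}$ ($H{\left(Y \right)} = 2 + \frac{Y + Y}{-36 + 21} = 2 + \frac{2 Y}{-15} = 2 + 2 Y \left(- \frac{1}{15}\right) = 2 - \frac{2 Y}{15}$)
$j{\left(P,O \right)} = 144 - 52 O$ ($j{\left(P,O \right)} = 6 + 2 \left(- 26 O + 69\right) = 6 + 2 \left(69 - 26 O\right) = 6 - \left(-138 + 52 O\right) = 144 - 52 O$)
$\left(-21967 + j{\left(152,-176 \right)}\right) + H{\left(74 \right)} = \left(-21967 + \left(144 - -9152\right)\right) + \left(2 - \frac{148}{15}\right) = \left(-21967 + \left(144 + 9152\right)\right) + \left(2 - \frac{148}{15}\right) = \left(-21967 + 9296\right) - \frac{118}{15} = -12671 - \frac{118}{15} = - \frac{190183}{15}$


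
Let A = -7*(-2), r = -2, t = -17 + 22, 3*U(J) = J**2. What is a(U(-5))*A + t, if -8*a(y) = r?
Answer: 17/2 ≈ 8.5000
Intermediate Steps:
U(J) = J**2/3
t = 5
a(y) = 1/4 (a(y) = -1/8*(-2) = 1/4)
A = 14
a(U(-5))*A + t = (1/4)*14 + 5 = 7/2 + 5 = 17/2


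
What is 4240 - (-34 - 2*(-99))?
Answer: 4076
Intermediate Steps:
4240 - (-34 - 2*(-99)) = 4240 - (-34 + 198) = 4240 - 1*164 = 4240 - 164 = 4076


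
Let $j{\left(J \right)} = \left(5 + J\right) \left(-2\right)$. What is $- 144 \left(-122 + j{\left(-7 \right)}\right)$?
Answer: $16992$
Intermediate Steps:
$j{\left(J \right)} = -10 - 2 J$
$- 144 \left(-122 + j{\left(-7 \right)}\right) = - 144 \left(-122 - -4\right) = - 144 \left(-122 + \left(-10 + 14\right)\right) = - 144 \left(-122 + 4\right) = \left(-144\right) \left(-118\right) = 16992$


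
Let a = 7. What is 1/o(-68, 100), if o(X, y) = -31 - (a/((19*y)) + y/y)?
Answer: -1900/60807 ≈ -0.031246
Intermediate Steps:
o(X, y) = -32 - 7/(19*y) (o(X, y) = -31 - (7/((19*y)) + y/y) = -31 - (7*(1/(19*y)) + 1) = -31 - (7/(19*y) + 1) = -31 - (1 + 7/(19*y)) = -31 + (-1 - 7/(19*y)) = -32 - 7/(19*y))
1/o(-68, 100) = 1/(-32 - 7/19/100) = 1/(-32 - 7/19*1/100) = 1/(-32 - 7/1900) = 1/(-60807/1900) = -1900/60807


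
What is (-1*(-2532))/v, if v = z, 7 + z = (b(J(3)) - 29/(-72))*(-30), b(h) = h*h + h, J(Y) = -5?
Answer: -30384/7429 ≈ -4.0899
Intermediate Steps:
b(h) = h + h² (b(h) = h² + h = h + h²)
z = -7429/12 (z = -7 + (-5*(1 - 5) - 29/(-72))*(-30) = -7 + (-5*(-4) - 29*(-1/72))*(-30) = -7 + (20 + 29/72)*(-30) = -7 + (1469/72)*(-30) = -7 - 7345/12 = -7429/12 ≈ -619.08)
v = -7429/12 ≈ -619.08
(-1*(-2532))/v = (-1*(-2532))/(-7429/12) = 2532*(-12/7429) = -30384/7429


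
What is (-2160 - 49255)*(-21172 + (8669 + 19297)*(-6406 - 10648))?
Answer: 24522555770440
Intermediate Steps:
(-2160 - 49255)*(-21172 + (8669 + 19297)*(-6406 - 10648)) = -51415*(-21172 + 27966*(-17054)) = -51415*(-21172 - 476932164) = -51415*(-476953336) = 24522555770440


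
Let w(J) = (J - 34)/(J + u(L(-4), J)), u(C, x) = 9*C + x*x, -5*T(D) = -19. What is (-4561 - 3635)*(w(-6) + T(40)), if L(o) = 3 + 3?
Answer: -953468/35 ≈ -27242.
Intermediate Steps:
T(D) = 19/5 (T(D) = -1/5*(-19) = 19/5)
L(o) = 6
u(C, x) = x**2 + 9*C (u(C, x) = 9*C + x**2 = x**2 + 9*C)
w(J) = (-34 + J)/(54 + J + J**2) (w(J) = (J - 34)/(J + (J**2 + 9*6)) = (-34 + J)/(J + (J**2 + 54)) = (-34 + J)/(J + (54 + J**2)) = (-34 + J)/(54 + J + J**2))
(-4561 - 3635)*(w(-6) + T(40)) = (-4561 - 3635)*((-34 - 6)/(54 - 6 + (-6)**2) + 19/5) = -8196*(-40/(54 - 6 + 36) + 19/5) = -8196*(-40/84 + 19/5) = -8196*((1/84)*(-40) + 19/5) = -8196*(-10/21 + 19/5) = -8196*349/105 = -953468/35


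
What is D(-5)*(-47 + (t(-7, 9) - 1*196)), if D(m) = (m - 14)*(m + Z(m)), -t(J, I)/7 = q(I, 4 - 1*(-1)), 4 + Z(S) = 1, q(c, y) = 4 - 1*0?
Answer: -41192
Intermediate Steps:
q(c, y) = 4 (q(c, y) = 4 + 0 = 4)
Z(S) = -3 (Z(S) = -4 + 1 = -3)
t(J, I) = -28 (t(J, I) = -7*4 = -28)
D(m) = (-14 + m)*(-3 + m) (D(m) = (m - 14)*(m - 3) = (-14 + m)*(-3 + m))
D(-5)*(-47 + (t(-7, 9) - 1*196)) = (42 + (-5)² - 17*(-5))*(-47 + (-28 - 1*196)) = (42 + 25 + 85)*(-47 + (-28 - 196)) = 152*(-47 - 224) = 152*(-271) = -41192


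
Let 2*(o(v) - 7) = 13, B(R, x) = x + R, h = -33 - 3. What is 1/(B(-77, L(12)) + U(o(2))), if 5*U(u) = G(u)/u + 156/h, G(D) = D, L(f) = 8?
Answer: -3/209 ≈ -0.014354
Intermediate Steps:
h = -36
B(R, x) = R + x
o(v) = 27/2 (o(v) = 7 + (½)*13 = 7 + 13/2 = 27/2)
U(u) = -⅔ (U(u) = (u/u + 156/(-36))/5 = (1 + 156*(-1/36))/5 = (1 - 13/3)/5 = (⅕)*(-10/3) = -⅔)
1/(B(-77, L(12)) + U(o(2))) = 1/((-77 + 8) - ⅔) = 1/(-69 - ⅔) = 1/(-209/3) = -3/209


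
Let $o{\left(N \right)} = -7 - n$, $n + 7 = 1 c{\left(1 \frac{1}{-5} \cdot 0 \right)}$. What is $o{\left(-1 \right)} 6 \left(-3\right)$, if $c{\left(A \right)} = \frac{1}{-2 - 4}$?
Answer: $-3$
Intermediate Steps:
$c{\left(A \right)} = - \frac{1}{6}$ ($c{\left(A \right)} = \frac{1}{-6} = - \frac{1}{6}$)
$n = - \frac{43}{6}$ ($n = -7 + 1 \left(- \frac{1}{6}\right) = -7 - \frac{1}{6} = - \frac{43}{6} \approx -7.1667$)
$o{\left(N \right)} = \frac{1}{6}$ ($o{\left(N \right)} = -7 - - \frac{43}{6} = -7 + \frac{43}{6} = \frac{1}{6}$)
$o{\left(-1 \right)} 6 \left(-3\right) = \frac{6 \left(-3\right)}{6} = \frac{1}{6} \left(-18\right) = -3$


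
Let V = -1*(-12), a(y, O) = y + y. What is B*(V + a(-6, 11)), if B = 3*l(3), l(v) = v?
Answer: 0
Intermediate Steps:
a(y, O) = 2*y
V = 12
B = 9 (B = 3*3 = 9)
B*(V + a(-6, 11)) = 9*(12 + 2*(-6)) = 9*(12 - 12) = 9*0 = 0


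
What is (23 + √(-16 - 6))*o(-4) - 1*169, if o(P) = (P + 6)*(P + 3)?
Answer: -215 - 2*I*√22 ≈ -215.0 - 9.3808*I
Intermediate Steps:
o(P) = (3 + P)*(6 + P) (o(P) = (6 + P)*(3 + P) = (3 + P)*(6 + P))
(23 + √(-16 - 6))*o(-4) - 1*169 = (23 + √(-16 - 6))*(18 + (-4)² + 9*(-4)) - 1*169 = (23 + √(-22))*(18 + 16 - 36) - 169 = (23 + I*√22)*(-2) - 169 = (-46 - 2*I*√22) - 169 = -215 - 2*I*√22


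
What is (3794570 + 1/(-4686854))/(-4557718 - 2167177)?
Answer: -17784595582779/31518601030330 ≈ -0.56426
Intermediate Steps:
(3794570 + 1/(-4686854))/(-4557718 - 2167177) = (3794570 - 1/4686854)/(-6724895) = (17784595582779/4686854)*(-1/6724895) = -17784595582779/31518601030330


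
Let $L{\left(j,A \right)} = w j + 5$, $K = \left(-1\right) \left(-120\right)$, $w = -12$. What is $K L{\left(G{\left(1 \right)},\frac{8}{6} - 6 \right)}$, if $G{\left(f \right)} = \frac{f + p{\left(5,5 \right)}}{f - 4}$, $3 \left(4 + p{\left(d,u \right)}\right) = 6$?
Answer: $120$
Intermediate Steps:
$p{\left(d,u \right)} = -2$ ($p{\left(d,u \right)} = -4 + \frac{1}{3} \cdot 6 = -4 + 2 = -2$)
$G{\left(f \right)} = \frac{-2 + f}{-4 + f}$ ($G{\left(f \right)} = \frac{f - 2}{f - 4} = \frac{-2 + f}{-4 + f}$)
$K = 120$
$L{\left(j,A \right)} = 5 - 12 j$ ($L{\left(j,A \right)} = - 12 j + 5 = 5 - 12 j$)
$K L{\left(G{\left(1 \right)},\frac{8}{6} - 6 \right)} = 120 \left(5 - 12 \frac{-2 + 1}{-4 + 1}\right) = 120 \left(5 - 12 \frac{1}{-3} \left(-1\right)\right) = 120 \left(5 - 12 \left(\left(- \frac{1}{3}\right) \left(-1\right)\right)\right) = 120 \left(5 - 4\right) = 120 \cdot 1 = 120$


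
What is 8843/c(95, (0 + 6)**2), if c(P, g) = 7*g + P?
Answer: 8843/347 ≈ 25.484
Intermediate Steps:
c(P, g) = P + 7*g
8843/c(95, (0 + 6)**2) = 8843/(95 + 7*(0 + 6)**2) = 8843/(95 + 7*6**2) = 8843/(95 + 7*36) = 8843/(95 + 252) = 8843/347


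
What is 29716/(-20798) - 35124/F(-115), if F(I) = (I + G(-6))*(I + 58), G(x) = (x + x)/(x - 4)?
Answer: -769387298/112423589 ≈ -6.8436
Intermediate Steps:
G(x) = 2*x/(-4 + x) (G(x) = (2*x)/(-4 + x) = 2*x/(-4 + x))
F(I) = (58 + I)*(6/5 + I) (F(I) = (I + 2*(-6)/(-4 - 6))*(I + 58) = (I + 2*(-6)/(-10))*(58 + I) = (I + 2*(-6)*(-⅒))*(58 + I) = (I + 6/5)*(58 + I) = (6/5 + I)*(58 + I) = (58 + I)*(6/5 + I))
29716/(-20798) - 35124/F(-115) = 29716/(-20798) - 35124/(348/5 + (-115)² + (296/5)*(-115)) = 29716*(-1/20798) - 35124/(348/5 + 13225 - 6808) = -14858/10399 - 35124/32433/5 = -14858/10399 - 35124*5/32433 = -14858/10399 - 58540/10811 = -769387298/112423589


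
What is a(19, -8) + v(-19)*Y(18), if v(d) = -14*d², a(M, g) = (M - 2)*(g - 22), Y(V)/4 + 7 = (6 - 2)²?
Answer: -182454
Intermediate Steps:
Y(V) = 36 (Y(V) = -28 + 4*(6 - 2)² = -28 + 4*4² = -28 + 4*16 = -28 + 64 = 36)
a(M, g) = (-22 + g)*(-2 + M) (a(M, g) = (-2 + M)*(-22 + g) = (-22 + g)*(-2 + M))
a(19, -8) + v(-19)*Y(18) = (44 - 22*19 - 2*(-8) + 19*(-8)) - 14*(-19)²*36 = (44 - 418 + 16 - 152) - 14*361*36 = -510 - 5054*36 = -510 - 181944 = -182454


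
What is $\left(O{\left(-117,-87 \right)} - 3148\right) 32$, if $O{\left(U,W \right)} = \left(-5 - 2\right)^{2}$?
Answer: $-99168$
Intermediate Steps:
$O{\left(U,W \right)} = 49$ ($O{\left(U,W \right)} = \left(-7\right)^{2} = 49$)
$\left(O{\left(-117,-87 \right)} - 3148\right) 32 = \left(49 - 3148\right) 32 = \left(-3099\right) 32 = -99168$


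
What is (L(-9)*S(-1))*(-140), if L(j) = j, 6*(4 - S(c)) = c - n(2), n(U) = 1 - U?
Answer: 5040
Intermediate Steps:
S(c) = 23/6 - c/6 (S(c) = 4 - (c - (1 - 1*2))/6 = 4 - (c - (1 - 2))/6 = 4 - (c - 1*(-1))/6 = 4 - (c + 1)/6 = 4 - (1 + c)/6 = 4 + (-⅙ - c/6) = 23/6 - c/6)
(L(-9)*S(-1))*(-140) = -9*(23/6 - ⅙*(-1))*(-140) = -9*(23/6 + ⅙)*(-140) = -9*4*(-140) = -36*(-140) = 5040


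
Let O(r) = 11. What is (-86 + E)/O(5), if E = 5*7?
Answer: -51/11 ≈ -4.6364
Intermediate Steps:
E = 35
(-86 + E)/O(5) = (-86 + 35)/11 = -51*1/11 = -51/11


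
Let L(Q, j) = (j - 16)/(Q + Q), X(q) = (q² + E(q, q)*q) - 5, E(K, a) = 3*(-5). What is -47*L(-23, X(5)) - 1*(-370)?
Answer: 13683/46 ≈ 297.46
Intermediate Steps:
E(K, a) = -15
X(q) = -5 + q² - 15*q (X(q) = (q² - 15*q) - 5 = -5 + q² - 15*q)
L(Q, j) = (-16 + j)/(2*Q) (L(Q, j) = (-16 + j)/((2*Q)) = (-16 + j)*(1/(2*Q)) = (-16 + j)/(2*Q))
-47*L(-23, X(5)) - 1*(-370) = -47*(-16 + (-5 + 5² - 15*5))/(2*(-23)) - 1*(-370) = -47*(-1)*(-16 + (-5 + 25 - 75))/(2*23) + 370 = -47*(-1)*(-16 - 55)/(2*23) + 370 = -47*(-1)*(-71)/(2*23) + 370 = -47*71/46 + 370 = -3337/46 + 370 = 13683/46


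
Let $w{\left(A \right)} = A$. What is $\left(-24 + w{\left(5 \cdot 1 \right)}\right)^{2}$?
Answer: $361$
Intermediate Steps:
$\left(-24 + w{\left(5 \cdot 1 \right)}\right)^{2} = \left(-24 + 5 \cdot 1\right)^{2} = \left(-24 + 5\right)^{2} = \left(-19\right)^{2} = 361$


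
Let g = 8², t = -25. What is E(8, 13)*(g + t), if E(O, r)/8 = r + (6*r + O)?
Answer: 30888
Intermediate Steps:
g = 64
E(O, r) = 8*O + 56*r (E(O, r) = 8*(r + (6*r + O)) = 8*(r + (O + 6*r)) = 8*(O + 7*r) = 8*O + 56*r)
E(8, 13)*(g + t) = (8*8 + 56*13)*(64 - 25) = (64 + 728)*39 = 792*39 = 30888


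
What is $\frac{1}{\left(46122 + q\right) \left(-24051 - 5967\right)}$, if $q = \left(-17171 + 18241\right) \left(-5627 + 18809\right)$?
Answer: $- \frac{1}{424780575516} \approx -2.3542 \cdot 10^{-12}$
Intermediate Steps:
$q = 14104740$ ($q = 1070 \cdot 13182 = 14104740$)
$\frac{1}{\left(46122 + q\right) \left(-24051 - 5967\right)} = \frac{1}{\left(46122 + 14104740\right) \left(-24051 - 5967\right)} = \frac{1}{14150862 \left(-30018\right)} = \frac{1}{-424780575516} = - \frac{1}{424780575516}$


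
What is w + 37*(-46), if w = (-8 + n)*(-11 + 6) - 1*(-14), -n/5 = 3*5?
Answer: -1273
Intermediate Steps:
n = -75 (n = -15*5 = -5*15 = -75)
w = 429 (w = (-8 - 75)*(-11 + 6) - 1*(-14) = -83*(-5) + 14 = 415 + 14 = 429)
w + 37*(-46) = 429 + 37*(-46) = 429 - 1702 = -1273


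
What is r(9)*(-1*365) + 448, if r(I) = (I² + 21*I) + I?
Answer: -101387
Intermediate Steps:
r(I) = I² + 22*I
r(9)*(-1*365) + 448 = (9*(22 + 9))*(-1*365) + 448 = (9*31)*(-365) + 448 = 279*(-365) + 448 = -101835 + 448 = -101387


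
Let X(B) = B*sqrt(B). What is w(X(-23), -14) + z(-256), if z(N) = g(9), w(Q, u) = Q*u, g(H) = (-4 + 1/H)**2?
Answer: 1225/81 + 322*I*sqrt(23) ≈ 15.123 + 1544.3*I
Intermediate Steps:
g(H) = (-4 + 1/H)**2
X(B) = B**(3/2)
z(N) = 1225/81 (z(N) = (-1 + 4*9)**2/9**2 = (-1 + 36)**2/81 = (1/81)*35**2 = (1/81)*1225 = 1225/81)
w(X(-23), -14) + z(-256) = (-23)**(3/2)*(-14) + 1225/81 = -23*I*sqrt(23)*(-14) + 1225/81 = 322*I*sqrt(23) + 1225/81 = 1225/81 + 322*I*sqrt(23)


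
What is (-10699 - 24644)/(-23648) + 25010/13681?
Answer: 1074964063/323528288 ≈ 3.3226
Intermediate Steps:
(-10699 - 24644)/(-23648) + 25010/13681 = -35343*(-1/23648) + 25010*(1/13681) = 35343/23648 + 25010/13681 = 1074964063/323528288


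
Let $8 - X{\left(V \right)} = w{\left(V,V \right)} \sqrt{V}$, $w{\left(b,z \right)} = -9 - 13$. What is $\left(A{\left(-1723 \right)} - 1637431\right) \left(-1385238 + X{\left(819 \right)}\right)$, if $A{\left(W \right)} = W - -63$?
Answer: $2270518025930 - 108180006 \sqrt{91} \approx 2.2695 \cdot 10^{12}$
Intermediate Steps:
$w{\left(b,z \right)} = -22$ ($w{\left(b,z \right)} = -9 - 13 = -22$)
$A{\left(W \right)} = 63 + W$ ($A{\left(W \right)} = W + 63 = 63 + W$)
$X{\left(V \right)} = 8 + 22 \sqrt{V}$ ($X{\left(V \right)} = 8 - - 22 \sqrt{V} = 8 + 22 \sqrt{V}$)
$\left(A{\left(-1723 \right)} - 1637431\right) \left(-1385238 + X{\left(819 \right)}\right) = \left(\left(63 - 1723\right) - 1637431\right) \left(-1385238 + \left(8 + 22 \sqrt{819}\right)\right) = \left(-1660 - 1637431\right) \left(-1385238 + \left(8 + 22 \cdot 3 \sqrt{91}\right)\right) = - 1639091 \left(-1385238 + \left(8 + 66 \sqrt{91}\right)\right) = - 1639091 \left(-1385230 + 66 \sqrt{91}\right) = 2270518025930 - 108180006 \sqrt{91}$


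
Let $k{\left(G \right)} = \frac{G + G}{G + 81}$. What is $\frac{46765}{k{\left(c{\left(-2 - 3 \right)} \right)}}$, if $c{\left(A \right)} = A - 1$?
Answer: $- \frac{1169125}{4} \approx -2.9228 \cdot 10^{5}$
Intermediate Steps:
$c{\left(A \right)} = -1 + A$
$k{\left(G \right)} = \frac{2 G}{81 + G}$
$\frac{46765}{k{\left(c{\left(-2 - 3 \right)} \right)}} = \frac{46765}{2 \left(-1 - 5\right) \frac{1}{81 - 6}} = \frac{46765}{2 \left(-6\right) \frac{1}{81 - 6}} = \frac{46765}{2 \left(-6\right) \frac{1}{75}} = \frac{46765}{- \frac{4}{25}} = 46765 \left(- \frac{25}{4}\right) = - \frac{1169125}{4}$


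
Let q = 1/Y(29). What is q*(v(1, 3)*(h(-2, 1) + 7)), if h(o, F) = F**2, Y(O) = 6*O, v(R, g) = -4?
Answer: -16/87 ≈ -0.18391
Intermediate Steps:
q = 1/174 (q = 1/(6*29) = 1/174 ≈ 0.0057471)
q*(v(1, 3)*(h(-2, 1) + 7)) = (-4*(1**2 + 7))/174 = (-4*(1 + 7))/174 = (-4*8)/174 = (1/174)*(-32) = -16/87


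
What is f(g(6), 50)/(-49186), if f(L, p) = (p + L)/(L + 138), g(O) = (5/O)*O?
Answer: -5/639418 ≈ -7.8196e-6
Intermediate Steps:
g(O) = 5
f(L, p) = (L + p)/(138 + L)
f(g(6), 50)/(-49186) = ((5 + 50)/(138 + 5))/(-49186) = (55/143)*(-1/49186) = ((1/143)*55)*(-1/49186) = (5/13)*(-1/49186) = -5/639418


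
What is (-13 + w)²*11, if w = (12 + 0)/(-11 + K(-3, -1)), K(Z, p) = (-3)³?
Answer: 704099/361 ≈ 1950.4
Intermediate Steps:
K(Z, p) = -27
w = -6/19 (w = (12 + 0)/(-11 - 27) = 12/(-38) = 12*(-1/38) = -6/19 ≈ -0.31579)
(-13 + w)²*11 = (-13 - 6/19)²*11 = (-253/19)²*11 = (64009/361)*11 = 704099/361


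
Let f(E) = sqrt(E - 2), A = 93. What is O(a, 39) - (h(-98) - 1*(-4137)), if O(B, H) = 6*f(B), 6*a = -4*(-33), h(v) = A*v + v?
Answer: 5075 + 12*sqrt(5) ≈ 5101.8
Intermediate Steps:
h(v) = 94*v (h(v) = 93*v + v = 94*v)
a = 22 (a = (-4*(-33))/6 = (1/6)*132 = 22)
f(E) = sqrt(-2 + E)
O(B, H) = 6*sqrt(-2 + B)
O(a, 39) - (h(-98) - 1*(-4137)) = 6*sqrt(-2 + 22) - (94*(-98) - 1*(-4137)) = 6*sqrt(20) - (-9212 + 4137) = 6*(2*sqrt(5)) - 1*(-5075) = 12*sqrt(5) + 5075 = 5075 + 12*sqrt(5)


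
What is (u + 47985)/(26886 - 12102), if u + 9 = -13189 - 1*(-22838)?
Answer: 57625/14784 ≈ 3.8978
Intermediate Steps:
u = 9640 (u = -9 + (-13189 - 1*(-22838)) = -9 + (-13189 + 22838) = -9 + 9649 = 9640)
(u + 47985)/(26886 - 12102) = (9640 + 47985)/(26886 - 12102) = 57625/14784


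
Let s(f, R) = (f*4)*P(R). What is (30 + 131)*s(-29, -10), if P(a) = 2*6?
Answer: -224112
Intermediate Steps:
P(a) = 12
s(f, R) = 48*f (s(f, R) = (f*4)*12 = (4*f)*12 = 48*f)
(30 + 131)*s(-29, -10) = (30 + 131)*(48*(-29)) = 161*(-1392) = -224112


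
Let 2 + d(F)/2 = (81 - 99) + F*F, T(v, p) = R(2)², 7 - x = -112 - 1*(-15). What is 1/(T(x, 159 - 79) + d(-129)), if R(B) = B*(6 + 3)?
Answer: 1/33566 ≈ 2.9792e-5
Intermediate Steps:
R(B) = 9*B (R(B) = B*9 = 9*B)
x = 104 (x = 7 - (-112 - 1*(-15)) = 7 - (-112 + 15) = 7 - 1*(-97) = 7 + 97 = 104)
T(v, p) = 324 (T(v, p) = (9*2)² = 18² = 324)
d(F) = -40 + 2*F² (d(F) = -4 + 2*((81 - 99) + F*F) = -4 + 2*(-18 + F²) = -4 + (-36 + 2*F²) = -40 + 2*F²)
1/(T(x, 159 - 79) + d(-129)) = 1/(324 + (-40 + 2*(-129)²)) = 1/(324 + (-40 + 2*16641)) = 1/(324 + (-40 + 33282)) = 1/(324 + 33242) = 1/33566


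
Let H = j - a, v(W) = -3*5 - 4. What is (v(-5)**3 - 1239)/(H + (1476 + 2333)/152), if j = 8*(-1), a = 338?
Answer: 1230896/48783 ≈ 25.232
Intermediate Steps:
v(W) = -19 (v(W) = -15 - 4 = -19)
j = -8
H = -346 (H = -8 - 1*338 = -8 - 338 = -346)
(v(-5)**3 - 1239)/(H + (1476 + 2333)/152) = ((-19)**3 - 1239)/(-346 + (1476 + 2333)/152) = (-6859 - 1239)/(-346 + 3809*(1/152)) = -8098/(-346 + 3809/152) = -8098/(-48783/152) = -8098*(-152/48783) = 1230896/48783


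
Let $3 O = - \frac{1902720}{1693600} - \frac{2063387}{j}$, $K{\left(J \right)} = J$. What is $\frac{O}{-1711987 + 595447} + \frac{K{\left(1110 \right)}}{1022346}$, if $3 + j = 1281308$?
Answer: $\frac{560719601012362027}{516053011651458570900} \approx 0.0010866$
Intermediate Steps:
$j = 1281305$ ($j = -3 + 1281308 = 1281305$)
$O = - \frac{7415646091}{8137568055}$ ($O = \frac{- \frac{1902720}{1693600} - \frac{2063387}{1281305}}{3} = \frac{\left(-1902720\right) \frac{1}{1693600} - \frac{2063387}{1281305}}{3} = \frac{- \frac{11892}{10585} - \frac{2063387}{1281305}}{3} = \frac{1}{3} \left(- \frac{7415646091}{2712522685}\right) = - \frac{7415646091}{8137568055} \approx -0.91129$)
$\frac{O}{-1711987 + 595447} + \frac{K{\left(1110 \right)}}{1022346} = - \frac{7415646091}{8137568055 \left(-1711987 + 595447\right)} + \frac{1110}{1022346} = - \frac{7415646091}{8137568055 \left(-1116540\right)} + 1110 \cdot \frac{1}{1022346} = \left(- \frac{7415646091}{8137568055}\right) \left(- \frac{1}{1116540}\right) + \frac{185}{170391} = \frac{7415646091}{9085920236129700} + \frac{185}{170391} = \frac{560719601012362027}{516053011651458570900}$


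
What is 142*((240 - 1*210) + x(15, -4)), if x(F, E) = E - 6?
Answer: 2840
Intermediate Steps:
x(F, E) = -6 + E
142*((240 - 1*210) + x(15, -4)) = 142*((240 - 1*210) + (-6 - 4)) = 142*((240 - 210) - 10) = 142*(30 - 10) = 142*20 = 2840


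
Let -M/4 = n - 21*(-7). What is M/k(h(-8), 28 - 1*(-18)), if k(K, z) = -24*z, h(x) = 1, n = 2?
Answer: 149/276 ≈ 0.53986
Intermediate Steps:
M = -596 (M = -4*(2 - 21*(-7)) = -4*(2 + 147) = -4*149 = -596)
M/k(h(-8), 28 - 1*(-18)) = -596*(-1/(24*(28 - 1*(-18)))) = -596*(-1/(24*(28 + 18))) = -596/((-24*46)) = -596/(-1104) = -596*(-1/1104) = 149/276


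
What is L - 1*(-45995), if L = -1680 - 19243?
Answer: 25072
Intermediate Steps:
L = -20923
L - 1*(-45995) = -20923 - 1*(-45995) = -20923 + 45995 = 25072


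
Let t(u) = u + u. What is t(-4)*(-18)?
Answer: 144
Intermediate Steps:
t(u) = 2*u
t(-4)*(-18) = (2*(-4))*(-18) = -8*(-18) = 144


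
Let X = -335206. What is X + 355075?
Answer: 19869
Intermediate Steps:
X + 355075 = -335206 + 355075 = 19869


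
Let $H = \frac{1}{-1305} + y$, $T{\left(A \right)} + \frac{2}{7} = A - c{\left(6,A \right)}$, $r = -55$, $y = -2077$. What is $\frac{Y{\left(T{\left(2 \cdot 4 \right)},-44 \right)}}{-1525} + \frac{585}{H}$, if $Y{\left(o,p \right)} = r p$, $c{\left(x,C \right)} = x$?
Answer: $- \frac{1544719849}{826698230} \approx -1.8685$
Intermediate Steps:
$T{\left(A \right)} = - \frac{44}{7} + A$ ($T{\left(A \right)} = - \frac{2}{7} + \left(A - 6\right) = - \frac{2}{7} + \left(-6 + A\right) = - \frac{44}{7} + A$)
$Y{\left(o,p \right)} = - 55 p$
$H = - \frac{2710486}{1305}$ ($H = \frac{1}{-1305} - 2077 = - \frac{1}{1305} - 2077 = - \frac{2710486}{1305} \approx -2077.0$)
$\frac{Y{\left(T{\left(2 \cdot 4 \right)},-44 \right)}}{-1525} + \frac{585}{H} = \frac{\left(-55\right) \left(-44\right)}{-1525} + \frac{585}{- \frac{2710486}{1305}} = 2420 \left(- \frac{1}{1525}\right) + 585 \left(- \frac{1305}{2710486}\right) = - \frac{484}{305} - \frac{763425}{2710486} = - \frac{1544719849}{826698230}$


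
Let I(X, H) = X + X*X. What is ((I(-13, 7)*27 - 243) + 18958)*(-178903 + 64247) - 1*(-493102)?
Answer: -2628225010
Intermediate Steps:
I(X, H) = X + X**2
((I(-13, 7)*27 - 243) + 18958)*(-178903 + 64247) - 1*(-493102) = ((-13*(1 - 13)*27 - 243) + 18958)*(-178903 + 64247) - 1*(-493102) = ((-13*(-12)*27 - 243) + 18958)*(-114656) + 493102 = ((156*27 - 243) + 18958)*(-114656) + 493102 = ((4212 - 243) + 18958)*(-114656) + 493102 = (3969 + 18958)*(-114656) + 493102 = 22927*(-114656) + 493102 = -2628718112 + 493102 = -2628225010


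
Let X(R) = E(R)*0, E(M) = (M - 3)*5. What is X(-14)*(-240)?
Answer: 0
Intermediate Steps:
E(M) = -15 + 5*M (E(M) = (-3 + M)*5 = -15 + 5*M)
X(R) = 0 (X(R) = (-15 + 5*R)*0 = 0)
X(-14)*(-240) = 0*(-240) = 0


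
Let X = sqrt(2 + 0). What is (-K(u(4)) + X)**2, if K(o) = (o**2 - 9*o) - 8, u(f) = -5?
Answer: (62 - sqrt(2))**2 ≈ 3670.6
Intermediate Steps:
X = sqrt(2) ≈ 1.4142
K(o) = -8 + o**2 - 9*o
(-K(u(4)) + X)**2 = (-(-8 + (-5)**2 - 9*(-5)) + sqrt(2))**2 = (-(-8 + 25 + 45) + sqrt(2))**2 = (-1*62 + sqrt(2))**2 = (-62 + sqrt(2))**2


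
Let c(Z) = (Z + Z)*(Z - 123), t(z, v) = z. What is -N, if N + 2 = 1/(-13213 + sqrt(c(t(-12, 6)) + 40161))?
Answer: 349093149/174539968 + sqrt(43401)/174539968 ≈ 2.0001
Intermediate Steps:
c(Z) = 2*Z*(-123 + Z) (c(Z) = (2*Z)*(-123 + Z) = 2*Z*(-123 + Z))
N = -2 + 1/(-13213 + sqrt(43401)) (N = -2 + 1/(-13213 + sqrt(2*(-12)*(-123 - 12) + 40161)) = -2 + 1/(-13213 + sqrt(2*(-12)*(-135) + 40161)) = -2 + 1/(-13213 + sqrt(3240 + 40161)) = -2 + 1/(-13213 + sqrt(43401)) ≈ -2.0001)
-N = -(-349093149/174539968 - sqrt(43401)/174539968) = 349093149/174539968 + sqrt(43401)/174539968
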